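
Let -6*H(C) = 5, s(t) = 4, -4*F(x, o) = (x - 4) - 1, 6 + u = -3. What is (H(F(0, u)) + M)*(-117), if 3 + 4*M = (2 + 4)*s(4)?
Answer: -2067/4 ≈ -516.75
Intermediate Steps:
u = -9 (u = -6 - 3 = -9)
F(x, o) = 5/4 - x/4 (F(x, o) = -((x - 4) - 1)/4 = -((-4 + x) - 1)/4 = -(-5 + x)/4 = 5/4 - x/4)
M = 21/4 (M = -¾ + ((2 + 4)*4)/4 = -¾ + (6*4)/4 = -¾ + (¼)*24 = -¾ + 6 = 21/4 ≈ 5.2500)
H(C) = -⅚ (H(C) = -⅙*5 = -⅚)
(H(F(0, u)) + M)*(-117) = (-⅚ + 21/4)*(-117) = (53/12)*(-117) = -2067/4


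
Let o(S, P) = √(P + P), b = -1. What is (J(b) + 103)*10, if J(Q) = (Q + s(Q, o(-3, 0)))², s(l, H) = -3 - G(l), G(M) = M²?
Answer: 1280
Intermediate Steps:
o(S, P) = √2*√P (o(S, P) = √(2*P) = √2*√P)
s(l, H) = -3 - l²
J(Q) = (-3 + Q - Q²)² (J(Q) = (Q + (-3 - Q²))² = (-3 + Q - Q²)²)
(J(b) + 103)*10 = ((3 + (-1)² - 1*(-1))² + 103)*10 = ((3 + 1 + 1)² + 103)*10 = (5² + 103)*10 = (25 + 103)*10 = 128*10 = 1280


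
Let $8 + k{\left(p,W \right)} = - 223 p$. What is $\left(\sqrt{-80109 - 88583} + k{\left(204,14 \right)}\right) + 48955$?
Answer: $3455 + 2 i \sqrt{42173} \approx 3455.0 + 410.72 i$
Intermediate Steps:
$k{\left(p,W \right)} = -8 - 223 p$
$\left(\sqrt{-80109 - 88583} + k{\left(204,14 \right)}\right) + 48955 = \left(\sqrt{-80109 - 88583} - 45500\right) + 48955 = \left(\sqrt{-168692} - 45500\right) + 48955 = \left(2 i \sqrt{42173} - 45500\right) + 48955 = \left(-45500 + 2 i \sqrt{42173}\right) + 48955 = 3455 + 2 i \sqrt{42173}$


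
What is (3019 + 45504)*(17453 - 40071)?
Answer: -1097493214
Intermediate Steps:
(3019 + 45504)*(17453 - 40071) = 48523*(-22618) = -1097493214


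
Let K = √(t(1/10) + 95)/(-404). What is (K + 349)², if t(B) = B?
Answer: (1409960 - √9510)²/16321600 ≈ 1.2178e+5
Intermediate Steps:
K = -√9510/4040 (K = √(1/10 + 95)/(-404) = √(⅒ + 95)*(-1/404) = √(951/10)*(-1/404) = (√9510/10)*(-1/404) = -√9510/4040 ≈ -0.024138)
(K + 349)² = (-√9510/4040 + 349)² = (349 - √9510/4040)²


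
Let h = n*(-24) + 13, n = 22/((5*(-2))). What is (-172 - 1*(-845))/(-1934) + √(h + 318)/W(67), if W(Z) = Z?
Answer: -673/1934 + √9595/335 ≈ -0.055583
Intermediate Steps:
n = -11/5 (n = 22/(-10) = 22*(-⅒) = -11/5 ≈ -2.2000)
h = 329/5 (h = -11/5*(-24) + 13 = 264/5 + 13 = 329/5 ≈ 65.800)
(-172 - 1*(-845))/(-1934) + √(h + 318)/W(67) = (-172 - 1*(-845))/(-1934) + √(329/5 + 318)/67 = (-172 + 845)*(-1/1934) + √(1919/5)*(1/67) = 673*(-1/1934) + (√9595/5)*(1/67) = -673/1934 + √9595/335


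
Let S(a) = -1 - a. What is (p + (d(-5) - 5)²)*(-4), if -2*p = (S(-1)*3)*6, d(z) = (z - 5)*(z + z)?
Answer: -36100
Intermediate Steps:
d(z) = 2*z*(-5 + z) (d(z) = (-5 + z)*(2*z) = 2*z*(-5 + z))
p = 0 (p = -(-1 - 1*(-1))*3*6/2 = -(-1 + 1)*3*6/2 = -0*3*6/2 = -0*6 = -½*0 = 0)
(p + (d(-5) - 5)²)*(-4) = (0 + (2*(-5)*(-5 - 5) - 5)²)*(-4) = (0 + (2*(-5)*(-10) - 5)²)*(-4) = (0 + (100 - 5)²)*(-4) = (0 + 95²)*(-4) = (0 + 9025)*(-4) = 9025*(-4) = -36100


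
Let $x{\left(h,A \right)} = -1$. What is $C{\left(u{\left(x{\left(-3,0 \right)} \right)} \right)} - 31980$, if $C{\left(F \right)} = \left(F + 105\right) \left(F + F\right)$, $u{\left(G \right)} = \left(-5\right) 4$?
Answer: $-35380$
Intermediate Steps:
$u{\left(G \right)} = -20$
$C{\left(F \right)} = 2 F \left(105 + F\right)$ ($C{\left(F \right)} = \left(105 + F\right) 2 F = 2 F \left(105 + F\right)$)
$C{\left(u{\left(x{\left(-3,0 \right)} \right)} \right)} - 31980 = 2 \left(-20\right) \left(105 - 20\right) - 31980 = 2 \left(-20\right) 85 - 31980 = -3400 - 31980 = -35380$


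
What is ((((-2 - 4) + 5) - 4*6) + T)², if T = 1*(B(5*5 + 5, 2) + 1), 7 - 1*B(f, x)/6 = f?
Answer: 26244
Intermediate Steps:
B(f, x) = 42 - 6*f
T = -137 (T = 1*((42 - 6*(5*5 + 5)) + 1) = 1*((42 - 6*(25 + 5)) + 1) = 1*((42 - 6*30) + 1) = 1*((42 - 180) + 1) = 1*(-138 + 1) = 1*(-137) = -137)
((((-2 - 4) + 5) - 4*6) + T)² = ((((-2 - 4) + 5) - 4*6) - 137)² = (((-6 + 5) - 24) - 137)² = ((-1 - 24) - 137)² = (-25 - 137)² = (-162)² = 26244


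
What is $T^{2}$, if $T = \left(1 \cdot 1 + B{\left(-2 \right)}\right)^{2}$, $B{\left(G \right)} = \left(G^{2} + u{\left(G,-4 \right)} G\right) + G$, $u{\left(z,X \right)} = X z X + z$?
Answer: $25411681$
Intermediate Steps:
$u{\left(z,X \right)} = z + z X^{2}$ ($u{\left(z,X \right)} = z X^{2} + z = z + z X^{2}$)
$B{\left(G \right)} = G + 18 G^{2}$ ($B{\left(G \right)} = \left(G^{2} + G \left(1 + \left(-4\right)^{2}\right) G\right) + G = \left(G^{2} + G \left(1 + 16\right) G\right) + G = \left(G^{2} + G 17 G\right) + G = \left(G^{2} + 17 G G\right) + G = \left(G^{2} + 17 G^{2}\right) + G = 18 G^{2} + G = G + 18 G^{2}$)
$T = 5041$ ($T = \left(1 \cdot 1 - 2 \left(1 + 18 \left(-2\right)\right)\right)^{2} = \left(1 - 2 \left(1 - 36\right)\right)^{2} = \left(1 - -70\right)^{2} = \left(1 + 70\right)^{2} = 71^{2} = 5041$)
$T^{2} = 5041^{2} = 25411681$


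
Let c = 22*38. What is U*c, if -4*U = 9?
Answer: -1881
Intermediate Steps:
U = -9/4 (U = -1/4*9 = -9/4 ≈ -2.2500)
c = 836
U*c = -9/4*836 = -1881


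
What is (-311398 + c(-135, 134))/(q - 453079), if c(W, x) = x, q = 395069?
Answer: 155632/29005 ≈ 5.3657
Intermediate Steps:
(-311398 + c(-135, 134))/(q - 453079) = (-311398 + 134)/(395069 - 453079) = -311264/(-58010) = -311264*(-1/58010) = 155632/29005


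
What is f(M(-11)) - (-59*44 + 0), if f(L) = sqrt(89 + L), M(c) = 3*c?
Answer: 2596 + 2*sqrt(14) ≈ 2603.5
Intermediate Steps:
f(M(-11)) - (-59*44 + 0) = sqrt(89 + 3*(-11)) - (-59*44 + 0) = sqrt(89 - 33) - (-2596 + 0) = sqrt(56) - 1*(-2596) = 2*sqrt(14) + 2596 = 2596 + 2*sqrt(14)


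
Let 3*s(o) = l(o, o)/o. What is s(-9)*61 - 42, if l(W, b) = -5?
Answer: -829/27 ≈ -30.704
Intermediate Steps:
s(o) = -5/(3*o) (s(o) = (-5/o)/3 = -5/(3*o))
s(-9)*61 - 42 = -5/3/(-9)*61 - 42 = -5/3*(-⅑)*61 - 42 = (5/27)*61 - 42 = 305/27 - 42 = -829/27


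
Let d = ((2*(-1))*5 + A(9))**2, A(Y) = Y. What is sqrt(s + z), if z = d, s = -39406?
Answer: I*sqrt(39405) ≈ 198.51*I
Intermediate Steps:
d = 1 (d = ((2*(-1))*5 + 9)**2 = (-2*5 + 9)**2 = (-10 + 9)**2 = (-1)**2 = 1)
z = 1
sqrt(s + z) = sqrt(-39406 + 1) = sqrt(-39405) = I*sqrt(39405)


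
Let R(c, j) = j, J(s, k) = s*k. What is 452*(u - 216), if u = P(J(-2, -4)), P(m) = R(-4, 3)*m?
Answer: -86784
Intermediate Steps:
J(s, k) = k*s
P(m) = 3*m
u = 24 (u = 3*(-4*(-2)) = 3*8 = 24)
452*(u - 216) = 452*(24 - 216) = 452*(-192) = -86784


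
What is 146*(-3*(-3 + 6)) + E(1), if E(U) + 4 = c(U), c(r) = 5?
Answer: -1313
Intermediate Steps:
E(U) = 1 (E(U) = -4 + 5 = 1)
146*(-3*(-3 + 6)) + E(1) = 146*(-3*(-3 + 6)) + 1 = 146*(-3*3) + 1 = 146*(-9) + 1 = -1314 + 1 = -1313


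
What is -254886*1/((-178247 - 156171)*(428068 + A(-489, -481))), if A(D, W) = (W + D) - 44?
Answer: 127443/71407272286 ≈ 1.7847e-6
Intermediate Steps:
A(D, W) = -44 + D + W (A(D, W) = (D + W) - 44 = -44 + D + W)
-254886*1/((-178247 - 156171)*(428068 + A(-489, -481))) = -254886*1/((-178247 - 156171)*(428068 + (-44 - 489 - 481))) = -254886*(-1/(334418*(428068 - 1014))) = -254886/((-334418*427054)) = -254886/(-142814544572) = -254886*(-1/142814544572) = 127443/71407272286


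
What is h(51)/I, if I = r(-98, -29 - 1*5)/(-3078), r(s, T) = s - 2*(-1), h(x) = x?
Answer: 26163/16 ≈ 1635.2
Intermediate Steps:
r(s, T) = 2 + s (r(s, T) = s + 2 = 2 + s)
I = 16/513 (I = (2 - 98)/(-3078) = -96*(-1/3078) = 16/513 ≈ 0.031189)
h(51)/I = 51/(16/513) = 51*(513/16) = 26163/16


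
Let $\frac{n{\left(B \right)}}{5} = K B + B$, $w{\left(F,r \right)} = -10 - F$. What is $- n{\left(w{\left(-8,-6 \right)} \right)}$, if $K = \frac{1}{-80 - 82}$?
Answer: $\frac{805}{81} \approx 9.9383$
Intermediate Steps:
$K = - \frac{1}{162}$ ($K = \frac{1}{-162} = - \frac{1}{162} \approx -0.0061728$)
$n{\left(B \right)} = \frac{805 B}{162}$ ($n{\left(B \right)} = 5 \left(- \frac{B}{162} + B\right) = 5 \frac{161 B}{162} = \frac{805 B}{162}$)
$- n{\left(w{\left(-8,-6 \right)} \right)} = - \frac{805 \left(-10 - -8\right)}{162} = - \frac{805 \left(-10 + 8\right)}{162} = - \frac{805 \left(-2\right)}{162} = \left(-1\right) \left(- \frac{805}{81}\right) = \frac{805}{81}$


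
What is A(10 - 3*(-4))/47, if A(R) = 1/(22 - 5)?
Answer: 1/799 ≈ 0.0012516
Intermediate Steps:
A(R) = 1/17
A(10 - 3*(-4))/47 = (1/17)/47 = (1/17)*(1/47) = 1/799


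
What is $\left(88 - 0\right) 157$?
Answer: $13816$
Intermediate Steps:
$\left(88 - 0\right) 157 = \left(88 + 0\right) 157 = 88 \cdot 157 = 13816$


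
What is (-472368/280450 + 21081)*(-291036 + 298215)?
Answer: 21220025907339/140225 ≈ 1.5133e+8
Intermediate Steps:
(-472368/280450 + 21081)*(-291036 + 298215) = (-472368*1/280450 + 21081)*7179 = (-236184/140225 + 21081)*7179 = (2955847041/140225)*7179 = 21220025907339/140225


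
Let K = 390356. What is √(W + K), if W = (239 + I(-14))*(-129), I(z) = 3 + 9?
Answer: √357977 ≈ 598.31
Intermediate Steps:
I(z) = 12
W = -32379 (W = (239 + 12)*(-129) = 251*(-129) = -32379)
√(W + K) = √(-32379 + 390356) = √357977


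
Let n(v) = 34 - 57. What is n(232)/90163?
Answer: -23/90163 ≈ -0.00025509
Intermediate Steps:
n(v) = -23
n(232)/90163 = -23/90163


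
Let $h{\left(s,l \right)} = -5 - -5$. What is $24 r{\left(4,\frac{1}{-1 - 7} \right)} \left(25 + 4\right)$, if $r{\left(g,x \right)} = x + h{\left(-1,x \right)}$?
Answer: $-87$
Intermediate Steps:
$h{\left(s,l \right)} = 0$ ($h{\left(s,l \right)} = -5 + 5 = 0$)
$r{\left(g,x \right)} = x$ ($r{\left(g,x \right)} = x + 0 = x$)
$24 r{\left(4,\frac{1}{-1 - 7} \right)} \left(25 + 4\right) = \frac{24}{-1 - 7} \left(25 + 4\right) = \frac{24}{-8} \cdot 29 = 24 \left(- \frac{1}{8}\right) 29 = \left(-3\right) 29 = -87$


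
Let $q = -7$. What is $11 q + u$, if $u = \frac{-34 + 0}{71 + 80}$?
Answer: $- \frac{11661}{151} \approx -77.225$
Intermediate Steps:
$u = - \frac{34}{151} \approx -0.22517$
$11 q + u = 11 \left(-7\right) - \frac{34}{151} = -77 - \frac{34}{151} = - \frac{11661}{151}$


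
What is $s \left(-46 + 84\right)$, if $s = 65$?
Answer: $2470$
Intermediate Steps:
$s \left(-46 + 84\right) = 65 \left(-46 + 84\right) = 65 \cdot 38 = 2470$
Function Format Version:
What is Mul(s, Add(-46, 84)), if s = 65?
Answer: 2470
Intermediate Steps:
Mul(s, Add(-46, 84)) = Mul(65, Add(-46, 84)) = Mul(65, 38) = 2470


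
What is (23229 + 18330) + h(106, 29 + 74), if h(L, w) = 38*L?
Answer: 45587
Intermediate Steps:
(23229 + 18330) + h(106, 29 + 74) = (23229 + 18330) + 38*106 = 41559 + 4028 = 45587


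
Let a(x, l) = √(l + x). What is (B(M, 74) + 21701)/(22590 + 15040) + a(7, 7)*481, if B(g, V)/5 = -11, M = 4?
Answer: 10823/18815 + 481*√14 ≈ 1800.3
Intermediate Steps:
B(g, V) = -55 (B(g, V) = 5*(-11) = -55)
(B(M, 74) + 21701)/(22590 + 15040) + a(7, 7)*481 = (-55 + 21701)/(22590 + 15040) + √(7 + 7)*481 = 21646/37630 + √14*481 = 21646*(1/37630) + 481*√14 = 10823/18815 + 481*√14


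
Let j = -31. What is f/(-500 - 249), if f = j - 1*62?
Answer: 93/749 ≈ 0.12417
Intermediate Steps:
f = -93 (f = -31 - 1*62 = -31 - 62 = -93)
f/(-500 - 249) = -93/(-500 - 249) = -93/(-749) = -1/749*(-93) = 93/749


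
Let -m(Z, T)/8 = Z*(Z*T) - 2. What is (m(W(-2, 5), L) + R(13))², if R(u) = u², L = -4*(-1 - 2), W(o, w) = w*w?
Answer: 3577834225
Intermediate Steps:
W(o, w) = w²
L = 12 (L = -4*(-3) = 12)
m(Z, T) = 16 - 8*T*Z² (m(Z, T) = -8*(Z*(Z*T) - 2) = -8*(Z*(T*Z) - 2) = -8*(T*Z² - 2) = -8*(-2 + T*Z²) = 16 - 8*T*Z²)
(m(W(-2, 5), L) + R(13))² = ((16 - 8*12*(5²)²) + 13²)² = ((16 - 8*12*25²) + 169)² = ((16 - 8*12*625) + 169)² = ((16 - 60000) + 169)² = (-59984 + 169)² = (-59815)² = 3577834225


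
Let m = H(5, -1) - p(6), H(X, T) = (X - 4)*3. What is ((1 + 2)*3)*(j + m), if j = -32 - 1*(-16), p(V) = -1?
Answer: -108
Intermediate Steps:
j = -16 (j = -32 + 16 = -16)
H(X, T) = -12 + 3*X (H(X, T) = (-4 + X)*3 = -12 + 3*X)
m = 4 (m = (-12 + 3*5) - 1*(-1) = (-12 + 15) + 1 = 3 + 1 = 4)
((1 + 2)*3)*(j + m) = ((1 + 2)*3)*(-16 + 4) = (3*3)*(-12) = 9*(-12) = -108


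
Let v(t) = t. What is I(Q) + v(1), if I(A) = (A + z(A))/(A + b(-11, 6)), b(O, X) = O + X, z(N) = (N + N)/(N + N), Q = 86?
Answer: 56/27 ≈ 2.0741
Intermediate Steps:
z(N) = 1 (z(N) = (2*N)/((2*N)) = (2*N)*(1/(2*N)) = 1)
I(A) = (1 + A)/(-5 + A) (I(A) = (A + 1)/(A + (-11 + 6)) = (1 + A)/(A - 5) = (1 + A)/(-5 + A))
I(Q) + v(1) = (1 + 86)/(-5 + 86) + 1 = 87/81 + 1 = (1/81)*87 + 1 = 29/27 + 1 = 56/27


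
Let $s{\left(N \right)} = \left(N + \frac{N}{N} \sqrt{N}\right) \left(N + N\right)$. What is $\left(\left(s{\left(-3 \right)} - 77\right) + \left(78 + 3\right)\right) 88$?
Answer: $1936 - 528 i \sqrt{3} \approx 1936.0 - 914.52 i$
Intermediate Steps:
$s{\left(N \right)} = 2 N \left(N + \sqrt{N}\right)$ ($s{\left(N \right)} = \left(N + 1 \sqrt{N}\right) 2 N = \left(N + \sqrt{N}\right) 2 N = 2 N \left(N + \sqrt{N}\right)$)
$\left(\left(s{\left(-3 \right)} - 77\right) + \left(78 + 3\right)\right) 88 = \left(\left(\left(2 \left(-3\right)^{2} + 2 \left(-3\right)^{\frac{3}{2}}\right) - 77\right) + \left(78 + 3\right)\right) 88 = \left(\left(\left(2 \cdot 9 + 2 \left(- 3 i \sqrt{3}\right)\right) - 77\right) + 81\right) 88 = \left(\left(\left(18 - 6 i \sqrt{3}\right) - 77\right) + 81\right) 88 = \left(\left(-59 - 6 i \sqrt{3}\right) + 81\right) 88 = \left(22 - 6 i \sqrt{3}\right) 88 = 1936 - 528 i \sqrt{3}$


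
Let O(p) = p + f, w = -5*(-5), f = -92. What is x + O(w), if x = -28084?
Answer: -28151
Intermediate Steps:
w = 25
O(p) = -92 + p (O(p) = p - 92 = -92 + p)
x + O(w) = -28084 + (-92 + 25) = -28084 - 67 = -28151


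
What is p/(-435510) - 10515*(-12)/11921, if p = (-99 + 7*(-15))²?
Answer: 3025363748/288428595 ≈ 10.489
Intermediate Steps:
p = 41616 (p = (-99 - 105)² = (-204)² = 41616)
p/(-435510) - 10515*(-12)/11921 = 41616/(-435510) - 10515*(-12)/11921 = 41616*(-1/435510) + 126180*(1/11921) = -2312/24195 + 126180/11921 = 3025363748/288428595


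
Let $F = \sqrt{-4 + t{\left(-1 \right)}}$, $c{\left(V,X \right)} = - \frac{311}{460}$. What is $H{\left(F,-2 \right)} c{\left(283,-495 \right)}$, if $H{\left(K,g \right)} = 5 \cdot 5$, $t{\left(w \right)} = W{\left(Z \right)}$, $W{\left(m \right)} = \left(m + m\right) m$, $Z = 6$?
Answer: $- \frac{1555}{92} \approx -16.902$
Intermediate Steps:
$W{\left(m \right)} = 2 m^{2}$ ($W{\left(m \right)} = 2 m m = 2 m^{2}$)
$t{\left(w \right)} = 72$ ($t{\left(w \right)} = 2 \cdot 6^{2} = 2 \cdot 36 = 72$)
$c{\left(V,X \right)} = - \frac{311}{460}$ ($c{\left(V,X \right)} = \left(-311\right) \frac{1}{460} = - \frac{311}{460}$)
$F = 2 \sqrt{17}$ ($F = \sqrt{-4 + 72} = \sqrt{68} = 2 \sqrt{17} \approx 8.2462$)
$H{\left(K,g \right)} = 25$
$H{\left(F,-2 \right)} c{\left(283,-495 \right)} = 25 \left(- \frac{311}{460}\right) = - \frac{1555}{92}$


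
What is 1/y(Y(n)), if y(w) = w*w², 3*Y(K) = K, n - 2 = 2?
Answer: 27/64 ≈ 0.42188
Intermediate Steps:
n = 4 (n = 2 + 2 = 4)
Y(K) = K/3
y(w) = w³
1/y(Y(n)) = 1/(((⅓)*4)³) = 1/((4/3)³) = 1/(64/27) = 27/64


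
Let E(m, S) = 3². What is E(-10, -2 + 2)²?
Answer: 81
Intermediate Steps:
E(m, S) = 9
E(-10, -2 + 2)² = 9² = 81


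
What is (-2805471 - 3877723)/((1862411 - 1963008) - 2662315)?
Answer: 3341597/1381456 ≈ 2.4189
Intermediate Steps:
(-2805471 - 3877723)/((1862411 - 1963008) - 2662315) = -6683194/(-100597 - 2662315) = -6683194/(-2762912) = -6683194*(-1/2762912) = 3341597/1381456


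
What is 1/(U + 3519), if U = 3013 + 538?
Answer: 1/7070 ≈ 0.00014144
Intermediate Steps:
U = 3551
1/(U + 3519) = 1/(3551 + 3519) = 1/7070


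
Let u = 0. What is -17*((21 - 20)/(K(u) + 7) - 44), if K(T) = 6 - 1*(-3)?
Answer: 11951/16 ≈ 746.94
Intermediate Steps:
K(T) = 9 (K(T) = 6 + 3 = 9)
-17*((21 - 20)/(K(u) + 7) - 44) = -17*((21 - 20)/(9 + 7) - 44) = -17*(1/16 - 44) = -17*(-703/16) = 11951/16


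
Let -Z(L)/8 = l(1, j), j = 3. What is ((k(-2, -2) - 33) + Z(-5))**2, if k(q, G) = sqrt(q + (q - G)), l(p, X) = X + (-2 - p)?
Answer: (33 - I*sqrt(2))**2 ≈ 1087.0 - 93.338*I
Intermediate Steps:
l(p, X) = -2 + X - p
Z(L) = 0 (Z(L) = -8*(-2 + 3 - 1*1) = -8*(-2 + 3 - 1) = -8*0 = 0)
k(q, G) = sqrt(-G + 2*q)
((k(-2, -2) - 33) + Z(-5))**2 = ((sqrt(-1*(-2) + 2*(-2)) - 33) + 0)**2 = ((sqrt(2 - 4) - 33) + 0)**2 = ((sqrt(-2) - 33) + 0)**2 = ((I*sqrt(2) - 33) + 0)**2 = ((-33 + I*sqrt(2)) + 0)**2 = (-33 + I*sqrt(2))**2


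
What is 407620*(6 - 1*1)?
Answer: 2038100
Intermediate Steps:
407620*(6 - 1*1) = 407620*(6 - 1) = 407620*5 = 2038100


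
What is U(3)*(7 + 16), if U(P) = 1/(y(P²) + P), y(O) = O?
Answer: 23/12 ≈ 1.9167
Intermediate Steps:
U(P) = 1/(P + P²) (U(P) = 1/(P² + P) = 1/(P + P²))
U(3)*(7 + 16) = (1/(3*(1 + 3)))*(7 + 16) = ((⅓)/4)*23 = ((⅓)*(¼))*23 = (1/12)*23 = 23/12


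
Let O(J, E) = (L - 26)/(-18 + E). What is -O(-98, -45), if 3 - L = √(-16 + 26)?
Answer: -23/63 - √10/63 ≈ -0.41527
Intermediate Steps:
L = 3 - √10 (L = 3 - √(-16 + 26) = 3 - √10 ≈ -0.16228)
O(J, E) = (-23 - √10)/(-18 + E) (O(J, E) = ((3 - √10) - 26)/(-18 + E) = (-23 - √10)/(-18 + E))
-O(-98, -45) = -(-23 - √10)/(-18 - 45) = -(-23 - √10)/(-63) = -(-1)*(-23 - √10)/63 = -(23/63 + √10/63) = -23/63 - √10/63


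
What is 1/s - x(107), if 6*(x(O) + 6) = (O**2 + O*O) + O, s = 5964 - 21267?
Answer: -39054957/10202 ≈ -3828.2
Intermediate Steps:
s = -15303
x(O) = -6 + O**2/3 + O/6 (x(O) = -6 + ((O**2 + O*O) + O)/6 = -6 + ((O**2 + O**2) + O)/6 = -6 + (2*O**2 + O)/6 = -6 + (O + 2*O**2)/6 = -6 + (O**2/3 + O/6) = -6 + O**2/3 + O/6)
1/s - x(107) = 1/(-15303) - (-6 + (1/3)*107**2 + (1/6)*107) = -1/15303 - (-6 + (1/3)*11449 + 107/6) = -1/15303 - (-6 + 11449/3 + 107/6) = -1/15303 - 1*22969/6 = -1/15303 - 22969/6 = -39054957/10202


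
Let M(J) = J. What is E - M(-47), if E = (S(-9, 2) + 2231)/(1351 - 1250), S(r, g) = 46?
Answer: 7024/101 ≈ 69.545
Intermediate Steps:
E = 2277/101 (E = (46 + 2231)/(1351 - 1250) = 2277/101 ≈ 22.545)
E - M(-47) = 2277/101 - 1*(-47) = 2277/101 + 47 = 7024/101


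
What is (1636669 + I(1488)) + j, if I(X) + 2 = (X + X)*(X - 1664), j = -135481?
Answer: 977410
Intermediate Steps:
I(X) = -2 + 2*X*(-1664 + X) (I(X) = -2 + (X + X)*(X - 1664) = -2 + (2*X)*(-1664 + X) = -2 + 2*X*(-1664 + X))
(1636669 + I(1488)) + j = (1636669 + (-2 - 3328*1488 + 2*1488**2)) - 135481 = (1636669 + (-2 - 4952064 + 2*2214144)) - 135481 = (1636669 + (-2 - 4952064 + 4428288)) - 135481 = (1636669 - 523778) - 135481 = 1112891 - 135481 = 977410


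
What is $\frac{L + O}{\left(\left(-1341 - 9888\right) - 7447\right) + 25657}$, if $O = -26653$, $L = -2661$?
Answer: $- \frac{29314}{6981} \approx -4.1991$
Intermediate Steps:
$\frac{L + O}{\left(\left(-1341 - 9888\right) - 7447\right) + 25657} = \frac{-2661 - 26653}{\left(\left(-1341 - 9888\right) - 7447\right) + 25657} = - \frac{29314}{\left(-11229 - 7447\right) + 25657} = - \frac{29314}{-18676 + 25657} = - \frac{29314}{6981}$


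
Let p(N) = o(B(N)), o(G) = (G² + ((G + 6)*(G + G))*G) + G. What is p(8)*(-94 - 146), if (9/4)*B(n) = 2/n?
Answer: -16000/243 ≈ -65.844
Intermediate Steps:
B(n) = 8/(9*n) (B(n) = 4*(2/n)/9 = 8/(9*n))
o(G) = G + G² + 2*G²*(6 + G) (o(G) = (G² + ((6 + G)*(2*G))*G) + G = (G² + (2*G*(6 + G))*G) + G = (G² + 2*G²*(6 + G)) + G = G + G² + 2*G²*(6 + G))
p(N) = 8*(1 + 104/(9*N) + 128/(81*N²))/(9*N) (p(N) = (8/(9*N))*(1 + 2*(8/(9*N))² + 13*(8/(9*N))) = (8/(9*N))*(1 + 2*(64/(81*N²)) + 104/(9*N)) = (8/(9*N))*(1 + 128/(81*N²) + 104/(9*N)) = (8/(9*N))*(1 + 104/(9*N) + 128/(81*N²)) = 8*(1 + 104/(9*N) + 128/(81*N²))/(9*N))
p(8)*(-94 - 146) = ((8/729)*(128 + 81*8² + 936*8)/8³)*(-94 - 146) = ((8/729)*(1/512)*(128 + 81*64 + 7488))*(-240) = ((8/729)*(1/512)*(128 + 5184 + 7488))*(-240) = ((8/729)*(1/512)*12800)*(-240) = (200/729)*(-240) = -16000/243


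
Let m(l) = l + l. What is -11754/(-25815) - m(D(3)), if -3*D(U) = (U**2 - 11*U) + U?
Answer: -116552/8605 ≈ -13.545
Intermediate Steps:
D(U) = -U**2/3 + 10*U/3 (D(U) = -((U**2 - 11*U) + U)/3 = -(U**2 - 10*U)/3 = -U**2/3 + 10*U/3)
m(l) = 2*l
-11754/(-25815) - m(D(3)) = -11754/(-25815) - 2*(1/3)*3*(10 - 1*3) = -11754*(-1/25815) - 2*(1/3)*3*(10 - 3) = 3918/8605 - 2*(1/3)*3*7 = 3918/8605 - 2*7 = 3918/8605 - 1*14 = 3918/8605 - 14 = -116552/8605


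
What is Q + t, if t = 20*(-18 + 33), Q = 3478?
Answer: 3778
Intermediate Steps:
t = 300 (t = 20*15 = 300)
Q + t = 3478 + 300 = 3778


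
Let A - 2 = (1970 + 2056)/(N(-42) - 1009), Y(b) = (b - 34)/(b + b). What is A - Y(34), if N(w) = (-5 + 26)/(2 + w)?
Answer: -7298/3671 ≈ -1.9880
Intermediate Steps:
N(w) = 21/(2 + w)
Y(b) = (-34 + b)/(2*b) (Y(b) = (-34 + b)/((2*b)) = (-34 + b)*(1/(2*b)) = (-34 + b)/(2*b))
A = -7298/3671 (A = 2 + (1970 + 2056)/(21/(2 - 42) - 1009) = 2 + 4026/(21/(-40) - 1009) = 2 + 4026/(21*(-1/40) - 1009) = 2 + 4026/(-21/40 - 1009) = 2 + 4026/(-40381/40) = 2 + 4026*(-40/40381) = 2 - 14640/3671 = -7298/3671 ≈ -1.9880)
A - Y(34) = -7298/3671 - (-34 + 34)/(2*34) = -7298/3671 - 0/(2*34) = -7298/3671 - 1*0 = -7298/3671 + 0 = -7298/3671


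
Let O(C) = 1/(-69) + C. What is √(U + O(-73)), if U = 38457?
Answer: √182746155/69 ≈ 195.92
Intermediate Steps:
O(C) = -1/69 + C
√(U + O(-73)) = √(38457 + (-1/69 - 73)) = √(38457 - 5038/69) = √(2648495/69) = √182746155/69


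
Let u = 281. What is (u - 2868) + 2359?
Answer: -228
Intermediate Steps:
(u - 2868) + 2359 = (281 - 2868) + 2359 = -2587 + 2359 = -228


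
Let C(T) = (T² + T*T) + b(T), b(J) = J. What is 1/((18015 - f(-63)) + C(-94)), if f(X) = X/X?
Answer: 1/35592 ≈ 2.8096e-5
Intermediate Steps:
f(X) = 1
C(T) = T + 2*T² (C(T) = (T² + T*T) + T = (T² + T²) + T = 2*T² + T = T + 2*T²)
1/((18015 - f(-63)) + C(-94)) = 1/((18015 - 1*1) - 94*(1 + 2*(-94))) = 1/((18015 - 1) - 94*(1 - 188)) = 1/(18014 - 94*(-187)) = 1/(18014 + 17578) = 1/35592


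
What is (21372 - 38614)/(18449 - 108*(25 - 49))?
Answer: -17242/21041 ≈ -0.81945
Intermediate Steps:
(21372 - 38614)/(18449 - 108*(25 - 49)) = -17242/(18449 - 108*(-24)) = -17242/(18449 + 2592) = -17242/21041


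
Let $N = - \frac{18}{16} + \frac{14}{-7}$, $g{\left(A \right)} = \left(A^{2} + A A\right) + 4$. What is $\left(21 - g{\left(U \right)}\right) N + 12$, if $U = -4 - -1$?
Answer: $\frac{121}{8} \approx 15.125$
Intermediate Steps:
$U = -3$ ($U = -4 + 1 = -3$)
$g{\left(A \right)} = 4 + 2 A^{2}$ ($g{\left(A \right)} = \left(A^{2} + A^{2}\right) + 4 = 2 A^{2} + 4 = 4 + 2 A^{2}$)
$N = - \frac{25}{8}$ ($N = \left(-18\right) \frac{1}{16} + 14 \left(- \frac{1}{7}\right) = - \frac{9}{8} - 2 = - \frac{25}{8} \approx -3.125$)
$\left(21 - g{\left(U \right)}\right) N + 12 = \left(21 - \left(4 + 2 \left(-3\right)^{2}\right)\right) \left(- \frac{25}{8}\right) + 12 = \left(21 - \left(4 + 2 \cdot 9\right)\right) \left(- \frac{25}{8}\right) + 12 = \left(21 - \left(4 + 18\right)\right) \left(- \frac{25}{8}\right) + 12 = \left(21 - 22\right) \left(- \frac{25}{8}\right) + 12 = \left(-1\right) \left(- \frac{25}{8}\right) + 12 = \frac{25}{8} + 12 = \frac{121}{8}$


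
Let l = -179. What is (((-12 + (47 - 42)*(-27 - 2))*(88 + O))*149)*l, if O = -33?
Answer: 230304085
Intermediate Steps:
(((-12 + (47 - 42)*(-27 - 2))*(88 + O))*149)*l = (((-12 + (47 - 42)*(-27 - 2))*(88 - 33))*149)*(-179) = (((-12 + 5*(-29))*55)*149)*(-179) = (((-12 - 145)*55)*149)*(-179) = (-157*55*149)*(-179) = -8635*149*(-179) = -1286615*(-179) = 230304085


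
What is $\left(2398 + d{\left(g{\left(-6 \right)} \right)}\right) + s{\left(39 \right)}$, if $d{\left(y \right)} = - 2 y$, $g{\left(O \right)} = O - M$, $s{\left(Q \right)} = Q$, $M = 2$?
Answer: $2453$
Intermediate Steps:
$g{\left(O \right)} = -2 + O$ ($g{\left(O \right)} = O - 2 = -2 + O$)
$\left(2398 + d{\left(g{\left(-6 \right)} \right)}\right) + s{\left(39 \right)} = \left(2398 - 2 \left(-2 - 6\right)\right) + 39 = \left(2398 - -16\right) + 39 = \left(2398 + 16\right) + 39 = 2414 + 39 = 2453$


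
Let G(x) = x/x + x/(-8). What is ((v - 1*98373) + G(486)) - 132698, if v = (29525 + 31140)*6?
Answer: 531437/4 ≈ 1.3286e+5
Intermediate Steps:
G(x) = 1 - x/8 (G(x) = 1 + x*(-1/8) = 1 - x/8)
v = 363990 (v = 60665*6 = 363990)
((v - 1*98373) + G(486)) - 132698 = ((363990 - 1*98373) + (1 - 1/8*486)) - 132698 = ((363990 - 98373) + (1 - 243/4)) - 132698 = (265617 - 239/4) - 132698 = 1062229/4 - 132698 = 531437/4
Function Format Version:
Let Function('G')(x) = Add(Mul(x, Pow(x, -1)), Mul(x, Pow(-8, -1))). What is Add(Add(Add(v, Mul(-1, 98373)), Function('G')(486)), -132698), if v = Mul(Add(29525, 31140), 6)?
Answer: Rational(531437, 4) ≈ 1.3286e+5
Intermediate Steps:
Function('G')(x) = Add(1, Mul(Rational(-1, 8), x)) (Function('G')(x) = Add(1, Mul(x, Rational(-1, 8))) = Add(1, Mul(Rational(-1, 8), x)))
v = 363990 (v = Mul(60665, 6) = 363990)
Add(Add(Add(v, Mul(-1, 98373)), Function('G')(486)), -132698) = Add(Add(Add(363990, Mul(-1, 98373)), Add(1, Mul(Rational(-1, 8), 486))), -132698) = Add(Add(Add(363990, -98373), Add(1, Rational(-243, 4))), -132698) = Add(Add(265617, Rational(-239, 4)), -132698) = Add(Rational(1062229, 4), -132698) = Rational(531437, 4)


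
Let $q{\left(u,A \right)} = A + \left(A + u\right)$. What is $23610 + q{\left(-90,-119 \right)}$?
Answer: $23282$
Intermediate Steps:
$q{\left(u,A \right)} = u + 2 A$
$23610 + q{\left(-90,-119 \right)} = 23610 + \left(-90 + 2 \left(-119\right)\right) = 23610 - 328 = 23282$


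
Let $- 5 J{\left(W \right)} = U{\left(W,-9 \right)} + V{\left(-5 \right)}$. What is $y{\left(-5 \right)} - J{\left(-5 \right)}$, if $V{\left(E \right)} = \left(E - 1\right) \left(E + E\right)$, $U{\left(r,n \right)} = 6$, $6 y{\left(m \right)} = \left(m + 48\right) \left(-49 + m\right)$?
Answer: $- \frac{1869}{5} \approx -373.8$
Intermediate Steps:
$y{\left(m \right)} = \frac{\left(-49 + m\right) \left(48 + m\right)}{6}$ ($y{\left(m \right)} = \frac{\left(m + 48\right) \left(-49 + m\right)}{6} = \frac{\left(48 + m\right) \left(-49 + m\right)}{6} = \frac{\left(-49 + m\right) \left(48 + m\right)}{6}$)
$V{\left(E \right)} = 2 E \left(-1 + E\right)$ ($V{\left(E \right)} = \left(-1 + E\right) 2 E = 2 E \left(-1 + E\right)$)
$J{\left(W \right)} = - \frac{66}{5}$ ($J{\left(W \right)} = - \frac{6 + 2 \left(-5\right) \left(-1 - 5\right)}{5} = - \frac{6 + 2 \left(-5\right) \left(-6\right)}{5} = - \frac{6 + 60}{5} = \left(- \frac{1}{5}\right) 66 = - \frac{66}{5}$)
$y{\left(-5 \right)} - J{\left(-5 \right)} = \left(-392 - - \frac{5}{6} + \frac{\left(-5\right)^{2}}{6}\right) - - \frac{66}{5} = \left(-392 + \frac{5}{6} + \frac{1}{6} \cdot 25\right) + \frac{66}{5} = \left(-392 + \frac{5}{6} + \frac{25}{6}\right) + \frac{66}{5} = -387 + \frac{66}{5} = - \frac{1869}{5}$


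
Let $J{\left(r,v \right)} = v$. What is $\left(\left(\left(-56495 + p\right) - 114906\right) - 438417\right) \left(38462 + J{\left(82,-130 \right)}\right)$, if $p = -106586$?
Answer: $-27461198128$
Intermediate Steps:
$\left(\left(\left(-56495 + p\right) - 114906\right) - 438417\right) \left(38462 + J{\left(82,-130 \right)}\right) = \left(\left(\left(-56495 - 106586\right) - 114906\right) - 438417\right) \left(38462 - 130\right) = \left(\left(-163081 - 114906\right) - 438417\right) 38332 = \left(-277987 - 438417\right) 38332 = \left(-716404\right) 38332 = -27461198128$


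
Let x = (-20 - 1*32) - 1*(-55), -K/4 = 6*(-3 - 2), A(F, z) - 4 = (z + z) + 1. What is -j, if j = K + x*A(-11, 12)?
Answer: -207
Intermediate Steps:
A(F, z) = 5 + 2*z (A(F, z) = 4 + ((z + z) + 1) = 4 + (2*z + 1) = 4 + (1 + 2*z) = 5 + 2*z)
K = 120 (K = -24*(-3 - 2) = -24*(-5) = -4*(-30) = 120)
x = 3 (x = (-20 - 32) + 55 = -52 + 55 = 3)
j = 207 (j = 120 + 3*(5 + 2*12) = 120 + 3*(5 + 24) = 120 + 3*29 = 120 + 87 = 207)
-j = -1*207 = -207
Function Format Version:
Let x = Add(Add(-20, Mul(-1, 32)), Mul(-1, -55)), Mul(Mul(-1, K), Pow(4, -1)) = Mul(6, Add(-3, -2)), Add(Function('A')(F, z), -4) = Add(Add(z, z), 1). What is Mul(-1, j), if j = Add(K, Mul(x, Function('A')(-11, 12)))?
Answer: -207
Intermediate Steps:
Function('A')(F, z) = Add(5, Mul(2, z)) (Function('A')(F, z) = Add(4, Add(Add(z, z), 1)) = Add(4, Add(Mul(2, z), 1)) = Add(4, Add(1, Mul(2, z))) = Add(5, Mul(2, z)))
K = 120 (K = Mul(-4, Mul(6, Add(-3, -2))) = Mul(-4, Mul(6, -5)) = Mul(-4, -30) = 120)
x = 3 (x = Add(Add(-20, -32), 55) = Add(-52, 55) = 3)
j = 207 (j = Add(120, Mul(3, Add(5, Mul(2, 12)))) = Add(120, Mul(3, Add(5, 24))) = Add(120, Mul(3, 29)) = Add(120, 87) = 207)
Mul(-1, j) = Mul(-1, 207) = -207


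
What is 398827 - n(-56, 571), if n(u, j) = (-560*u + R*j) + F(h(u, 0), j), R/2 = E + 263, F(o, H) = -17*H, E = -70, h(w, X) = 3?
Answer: 156768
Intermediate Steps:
R = 386 (R = 2*(-70 + 263) = 2*193 = 386)
n(u, j) = -560*u + 369*j (n(u, j) = (-560*u + 386*j) - 17*j = -560*u + 369*j)
398827 - n(-56, 571) = 398827 - (-560*(-56) + 369*571) = 398827 - (31360 + 210699) = 398827 - 1*242059 = 398827 - 242059 = 156768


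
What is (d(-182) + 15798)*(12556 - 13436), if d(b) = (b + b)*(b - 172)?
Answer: -127295520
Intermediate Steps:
d(b) = 2*b*(-172 + b) (d(b) = (2*b)*(-172 + b) = 2*b*(-172 + b))
(d(-182) + 15798)*(12556 - 13436) = (2*(-182)*(-172 - 182) + 15798)*(12556 - 13436) = (2*(-182)*(-354) + 15798)*(-880) = (128856 + 15798)*(-880) = 144654*(-880) = -127295520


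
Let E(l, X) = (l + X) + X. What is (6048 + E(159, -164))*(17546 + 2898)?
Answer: 120190276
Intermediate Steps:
E(l, X) = l + 2*X (E(l, X) = (X + l) + X = l + 2*X)
(6048 + E(159, -164))*(17546 + 2898) = (6048 + (159 + 2*(-164)))*(17546 + 2898) = (6048 + (159 - 328))*20444 = (6048 - 169)*20444 = 5879*20444 = 120190276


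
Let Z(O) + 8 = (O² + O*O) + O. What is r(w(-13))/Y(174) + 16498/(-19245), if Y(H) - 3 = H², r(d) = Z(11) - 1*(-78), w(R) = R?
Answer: -164442269/194239785 ≈ -0.84659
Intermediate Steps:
Z(O) = -8 + O + 2*O² (Z(O) = -8 + ((O² + O*O) + O) = -8 + ((O² + O²) + O) = -8 + (2*O² + O) = -8 + (O + 2*O²) = -8 + O + 2*O²)
r(d) = 323 (r(d) = (-8 + 11 + 2*11²) - 1*(-78) = (-8 + 11 + 2*121) + 78 = (-8 + 11 + 242) + 78 = 245 + 78 = 323)
Y(H) = 3 + H²
r(w(-13))/Y(174) + 16498/(-19245) = 323/(3 + 174²) + 16498/(-19245) = 323/(3 + 30276) + 16498*(-1/19245) = 323/30279 - 16498/19245 = -164442269/194239785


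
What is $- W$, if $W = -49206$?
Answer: $49206$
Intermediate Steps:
$- W = \left(-1\right) \left(-49206\right) = 49206$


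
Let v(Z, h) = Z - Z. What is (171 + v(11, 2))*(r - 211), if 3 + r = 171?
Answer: -7353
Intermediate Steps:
v(Z, h) = 0
r = 168 (r = -3 + 171 = 168)
(171 + v(11, 2))*(r - 211) = (171 + 0)*(168 - 211) = 171*(-43) = -7353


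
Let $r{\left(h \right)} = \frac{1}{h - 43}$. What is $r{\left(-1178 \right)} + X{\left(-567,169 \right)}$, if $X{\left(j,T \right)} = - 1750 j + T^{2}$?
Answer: $\frac{1246410230}{1221} \approx 1.0208 \cdot 10^{6}$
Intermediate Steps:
$r{\left(h \right)} = \frac{1}{-43 + h}$
$X{\left(j,T \right)} = T^{2} - 1750 j$
$r{\left(-1178 \right)} + X{\left(-567,169 \right)} = \frac{1}{-43 - 1178} + \left(169^{2} - -992250\right) = \frac{1}{-1221} + \left(28561 + 992250\right) = - \frac{1}{1221} + 1020811 = \frac{1246410230}{1221}$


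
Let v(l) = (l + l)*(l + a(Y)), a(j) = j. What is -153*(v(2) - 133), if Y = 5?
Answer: 16065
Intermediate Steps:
v(l) = 2*l*(5 + l) (v(l) = (l + l)*(l + 5) = (2*l)*(5 + l) = 2*l*(5 + l))
-153*(v(2) - 133) = -153*(2*2*(5 + 2) - 133) = -153*(2*2*7 - 133) = -153*(28 - 133) = -153*(-105) = 16065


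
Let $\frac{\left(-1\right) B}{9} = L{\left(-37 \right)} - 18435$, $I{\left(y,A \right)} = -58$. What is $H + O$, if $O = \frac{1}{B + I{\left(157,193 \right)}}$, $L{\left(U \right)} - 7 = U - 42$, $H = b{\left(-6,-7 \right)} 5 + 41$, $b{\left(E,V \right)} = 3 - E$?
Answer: $\frac{14319431}{166505} \approx 86.0$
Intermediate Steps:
$H = 86$ ($H = \left(3 - -6\right) 5 + 41 = \left(3 + 6\right) 5 + 41 = 9 \cdot 5 + 41 = 45 + 41 = 86$)
$L{\left(U \right)} = -35 + U$ ($L{\left(U \right)} = 7 + \left(U - 42\right) = 7 + \left(-42 + U\right) = -35 + U$)
$B = 166563$ ($B = - 9 \left(\left(-35 - 37\right) - 18435\right) = - 9 \left(-72 - 18435\right) = \left(-9\right) \left(-18507\right) = 166563$)
$O = \frac{1}{166505}$ ($O = \frac{1}{166563 - 58} = \frac{1}{166505} \approx 6.0058 \cdot 10^{-6}$)
$H + O = 86 + \frac{1}{166505} = \frac{14319431}{166505}$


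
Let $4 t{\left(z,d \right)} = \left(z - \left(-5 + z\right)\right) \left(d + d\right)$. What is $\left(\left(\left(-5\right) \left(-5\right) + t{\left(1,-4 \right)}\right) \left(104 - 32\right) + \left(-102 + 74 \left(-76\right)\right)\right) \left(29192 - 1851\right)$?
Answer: $-127026286$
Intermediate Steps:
$t{\left(z,d \right)} = \frac{5 d}{2}$ ($t{\left(z,d \right)} = \frac{\left(z - \left(-5 + z\right)\right) \left(d + d\right)}{4} = \frac{5 \cdot 2 d}{4} = \frac{10 d}{4} = \frac{5 d}{2}$)
$\left(\left(\left(-5\right) \left(-5\right) + t{\left(1,-4 \right)}\right) \left(104 - 32\right) + \left(-102 + 74 \left(-76\right)\right)\right) \left(29192 - 1851\right) = \left(\left(\left(-5\right) \left(-5\right) + \frac{5}{2} \left(-4\right)\right) \left(104 - 32\right) + \left(-102 + 74 \left(-76\right)\right)\right) \left(29192 - 1851\right) = \left(\left(25 - 10\right) 72 - 5726\right) 27341 = \left(15 \cdot 72 - 5726\right) 27341 = \left(1080 - 5726\right) 27341 = \left(-4646\right) 27341 = -127026286$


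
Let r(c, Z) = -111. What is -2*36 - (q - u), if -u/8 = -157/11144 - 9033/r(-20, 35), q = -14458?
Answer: 707920051/51541 ≈ 13735.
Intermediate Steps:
u = -33548775/51541 (u = -8*(-157/11144 - 9033/(-111)) = -8*(-157*1/11144 - 9033*(-1/111)) = -8*(-157/11144 + 3011/37) = -8*33548775/412328 = -33548775/51541 ≈ -650.91)
-2*36 - (q - u) = -2*36 - (-14458 - 1*(-33548775/51541)) = -72 - (-14458 + 33548775/51541) = -72 - 1*(-711631003/51541) = -72 + 711631003/51541 = 707920051/51541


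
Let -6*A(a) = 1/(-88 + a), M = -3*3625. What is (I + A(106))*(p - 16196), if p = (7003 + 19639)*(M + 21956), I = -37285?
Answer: -594360538564243/54 ≈ -1.1007e+13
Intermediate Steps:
M = -10875
A(a) = -1/(6*(-88 + a))
p = 295220002 (p = (7003 + 19639)*(-10875 + 21956) = 26642*11081 = 295220002)
(I + A(106))*(p - 16196) = (-37285 - 1/(-528 + 6*106))*(295220002 - 16196) = (-37285 - 1/(-528 + 636))*295203806 = (-37285 - 1/108)*295203806 = -4026781/108*295203806 = -594360538564243/54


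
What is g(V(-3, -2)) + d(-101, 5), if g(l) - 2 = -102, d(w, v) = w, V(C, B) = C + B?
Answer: -201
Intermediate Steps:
V(C, B) = B + C
g(l) = -100 (g(l) = 2 - 102 = -100)
g(V(-3, -2)) + d(-101, 5) = -100 - 101 = -201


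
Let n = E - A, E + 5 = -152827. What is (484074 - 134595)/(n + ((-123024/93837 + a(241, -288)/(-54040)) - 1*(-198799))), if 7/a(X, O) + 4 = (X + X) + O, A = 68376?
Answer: -552900328297200/35454686351051 ≈ -15.595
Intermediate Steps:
E = -152832 (E = -5 - 152827 = -152832)
a(X, O) = 7/(-4 + O + 2*X) (a(X, O) = 7/(-4 + ((X + X) + O)) = 7/(-4 + (2*X + O)) = 7/(-4 + (O + 2*X)) = 7/(-4 + O + 2*X))
n = -221208 (n = -152832 - 1*68376 = -152832 - 68376 = -221208)
(484074 - 134595)/(n + ((-123024/93837 + a(241, -288)/(-54040)) - 1*(-198799))) = (484074 - 134595)/(-221208 + ((-123024/93837 + (7/(-4 - 288 + 2*241))/(-54040)) - 1*(-198799))) = 349479/(-221208 + ((-123024*1/93837 + (7/(-4 - 288 + 482))*(-1/54040)) + 198799)) = 349479/(-221208 + ((-41008/31279 + (7/190)*(-1/54040)) + 198799)) = 349479/(-221208 + ((-41008/31279 - 1/1466800) + 198799)) = 349479/(-221208 + (-60150565679/45880037200 + 198799)) = 349479/(-221208 + 9120845364757121/45880037200) = 349479/(-1028185904180479/45880037200) = 349479*(-45880037200/1028185904180479) = -552900328297200/35454686351051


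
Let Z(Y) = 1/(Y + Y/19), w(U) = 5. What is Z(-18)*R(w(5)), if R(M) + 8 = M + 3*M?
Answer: -19/30 ≈ -0.63333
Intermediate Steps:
R(M) = -8 + 4*M (R(M) = -8 + (M + 3*M) = -8 + 4*M)
Z(Y) = 19/(20*Y) (Z(Y) = 1/(Y + Y*(1/19)) = 1/(Y + Y/19) = 1/(20*Y/19) = 19/(20*Y))
Z(-18)*R(w(5)) = ((19/20)/(-18))*(-8 + 4*5) = ((19/20)*(-1/18))*(-8 + 20) = -19/360*12 = -19/30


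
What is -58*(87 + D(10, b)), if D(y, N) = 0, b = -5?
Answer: -5046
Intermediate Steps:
-58*(87 + D(10, b)) = -58*(87 + 0) = -58*87 = -5046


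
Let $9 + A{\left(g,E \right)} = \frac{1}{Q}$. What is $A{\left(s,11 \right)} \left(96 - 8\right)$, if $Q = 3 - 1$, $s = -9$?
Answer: $-748$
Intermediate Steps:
$Q = 2$
$A{\left(g,E \right)} = - \frac{17}{2}$ ($A{\left(g,E \right)} = -9 + \frac{1}{2} = - \frac{17}{2}$)
$A{\left(s,11 \right)} \left(96 - 8\right) = - \frac{17 \left(96 - 8\right)}{2} = \left(- \frac{17}{2}\right) 88 = -748$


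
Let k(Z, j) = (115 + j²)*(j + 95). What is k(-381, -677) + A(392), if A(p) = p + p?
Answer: -266813624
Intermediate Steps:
A(p) = 2*p
k(Z, j) = (95 + j)*(115 + j²) (k(Z, j) = (115 + j²)*(95 + j) = (95 + j)*(115 + j²))
k(-381, -677) + A(392) = (10925 + (-677)³ + 95*(-677)² + 115*(-677)) + 2*392 = (10925 - 310288733 + 95*458329 - 77855) + 784 = (10925 - 310288733 + 43541255 - 77855) + 784 = -266814408 + 784 = -266813624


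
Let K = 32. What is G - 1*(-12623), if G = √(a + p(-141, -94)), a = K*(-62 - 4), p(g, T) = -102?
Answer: 12623 + 3*I*√246 ≈ 12623.0 + 47.053*I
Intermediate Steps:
a = -2112 (a = 32*(-62 - 4) = 32*(-66) = -2112)
G = 3*I*√246 (G = √(-2112 - 102) = √(-2214) = 3*I*√246 ≈ 47.053*I)
G - 1*(-12623) = 3*I*√246 - 1*(-12623) = 3*I*√246 + 12623 = 12623 + 3*I*√246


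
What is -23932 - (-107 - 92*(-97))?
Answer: -32749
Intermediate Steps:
-23932 - (-107 - 92*(-97)) = -23932 - (-107 + 8924) = -23932 - 1*8817 = -23932 - 8817 = -32749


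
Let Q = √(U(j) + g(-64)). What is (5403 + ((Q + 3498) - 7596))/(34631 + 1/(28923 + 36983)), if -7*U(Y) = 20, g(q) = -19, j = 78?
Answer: 86007330/2282390687 + 197718*I*√119/15976734809 ≈ 0.037683 + 0.000135*I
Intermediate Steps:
U(Y) = -20/7 (U(Y) = -⅐*20 = -20/7)
Q = 3*I*√119/7 (Q = √(-20/7 - 19) = √(-153/7) = 3*I*√119/7 ≈ 4.6752*I)
(5403 + ((Q + 3498) - 7596))/(34631 + 1/(28923 + 36983)) = (5403 + ((3*I*√119/7 + 3498) - 7596))/(34631 + 1/(28923 + 36983)) = (5403 + ((3498 + 3*I*√119/7) - 7596))/(34631 + 1/65906) = (5403 + (-4098 + 3*I*√119/7))/(34631 + 1/65906) = (1305 + 3*I*√119/7)/(2282390687/65906) = (1305 + 3*I*√119/7)*(65906/2282390687) = 86007330/2282390687 + 197718*I*√119/15976734809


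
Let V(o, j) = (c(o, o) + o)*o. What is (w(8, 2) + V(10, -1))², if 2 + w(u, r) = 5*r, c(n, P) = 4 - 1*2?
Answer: 16384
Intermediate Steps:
c(n, P) = 2 (c(n, P) = 4 - 2 = 2)
w(u, r) = -2 + 5*r
V(o, j) = o*(2 + o) (V(o, j) = (2 + o)*o = o*(2 + o))
(w(8, 2) + V(10, -1))² = ((-2 + 5*2) + 10*(2 + 10))² = ((-2 + 10) + 10*12)² = (8 + 120)² = 128² = 16384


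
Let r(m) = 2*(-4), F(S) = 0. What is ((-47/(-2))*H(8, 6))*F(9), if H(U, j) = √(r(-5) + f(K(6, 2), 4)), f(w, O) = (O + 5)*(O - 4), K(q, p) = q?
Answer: 0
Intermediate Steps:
f(w, O) = (-4 + O)*(5 + O) (f(w, O) = (5 + O)*(-4 + O) = (-4 + O)*(5 + O))
r(m) = -8
H(U, j) = 2*I*√2 (H(U, j) = √(-8 + (-20 + 4 + 4²)) = √(-8 + (-20 + 4 + 16)) = √(-8 + 0) = √(-8) = 2*I*√2)
((-47/(-2))*H(8, 6))*F(9) = ((-47/(-2))*(2*I*√2))*0 = ((-47*(-½))*(2*I*√2))*0 = (47*(2*I*√2)/2)*0 = (47*I*√2)*0 = 0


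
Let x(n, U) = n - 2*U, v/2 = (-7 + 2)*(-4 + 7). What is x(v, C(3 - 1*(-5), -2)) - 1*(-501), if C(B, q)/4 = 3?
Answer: 447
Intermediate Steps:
C(B, q) = 12 (C(B, q) = 4*3 = 12)
v = -30 (v = 2*((-7 + 2)*(-4 + 7)) = 2*(-5*3) = 2*(-15) = -30)
x(v, C(3 - 1*(-5), -2)) - 1*(-501) = (-30 - 2*12) - 1*(-501) = (-30 - 24) + 501 = -54 + 501 = 447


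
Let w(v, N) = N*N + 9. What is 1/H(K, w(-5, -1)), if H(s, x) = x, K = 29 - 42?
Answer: ⅒ ≈ 0.10000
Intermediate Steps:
K = -13
w(v, N) = 9 + N² (w(v, N) = N² + 9 = 9 + N²)
1/H(K, w(-5, -1)) = 1/(9 + (-1)²) = 1/(9 + 1) = 1/10 = ⅒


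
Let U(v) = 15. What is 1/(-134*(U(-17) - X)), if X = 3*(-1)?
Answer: -1/2412 ≈ -0.00041459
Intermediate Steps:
X = -3
1/(-134*(U(-17) - X)) = 1/(-134*(15 - 1*(-3))) = 1/(-134*(15 + 3)) = 1/(-134*18) = 1/(-2412) = -1/2412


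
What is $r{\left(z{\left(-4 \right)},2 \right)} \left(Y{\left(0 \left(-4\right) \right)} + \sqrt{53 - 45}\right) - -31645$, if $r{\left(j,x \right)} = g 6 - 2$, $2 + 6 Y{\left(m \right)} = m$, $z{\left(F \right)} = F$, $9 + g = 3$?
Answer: $\frac{94973}{3} - 76 \sqrt{2} \approx 31550.0$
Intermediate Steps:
$g = -6$ ($g = -9 + 3 = -6$)
$Y{\left(m \right)} = - \frac{1}{3} + \frac{m}{6}$
$r{\left(j,x \right)} = -38$ ($r{\left(j,x \right)} = \left(-6\right) 6 - 2 = -36 - 2 = -38$)
$r{\left(z{\left(-4 \right)},2 \right)} \left(Y{\left(0 \left(-4\right) \right)} + \sqrt{53 - 45}\right) - -31645 = - 38 \left(\left(- \frac{1}{3} + \frac{0 \left(-4\right)}{6}\right) + \sqrt{53 - 45}\right) - -31645 = - 38 \left(\left(- \frac{1}{3} + \frac{1}{6} \cdot 0\right) + \sqrt{8}\right) + 31645 = - 38 \left(\left(- \frac{1}{3} + 0\right) + 2 \sqrt{2}\right) + 31645 = - 38 \left(- \frac{1}{3} + 2 \sqrt{2}\right) + 31645 = \left(\frac{38}{3} - 76 \sqrt{2}\right) + 31645 = \frac{94973}{3} - 76 \sqrt{2}$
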